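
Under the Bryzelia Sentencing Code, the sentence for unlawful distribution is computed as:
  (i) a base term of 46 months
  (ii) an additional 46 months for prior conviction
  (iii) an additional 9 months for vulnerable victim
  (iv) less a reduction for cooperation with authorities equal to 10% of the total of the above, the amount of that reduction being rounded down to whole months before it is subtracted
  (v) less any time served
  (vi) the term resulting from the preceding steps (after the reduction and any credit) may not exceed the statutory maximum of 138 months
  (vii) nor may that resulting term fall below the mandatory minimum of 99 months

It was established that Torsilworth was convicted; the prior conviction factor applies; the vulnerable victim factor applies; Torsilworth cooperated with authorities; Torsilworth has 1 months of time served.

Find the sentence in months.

Prior conviction enhancement: +46 months
Vulnerable victim enhancement: +9 months
Adjusted term: 46 months + 46 months + 9 months = 101 months
Cooperation with authorities reduction: 10% of 101 months = 10 months (rounded down)
After reduction: 101 − 10 = 91 months
Less time served: 91 months − 1 months = 90 months
Cap at 138 months: 90 months is within the cap, no reduction.
Minimum 99 months: 90 months is below the minimum → 99 months

99 months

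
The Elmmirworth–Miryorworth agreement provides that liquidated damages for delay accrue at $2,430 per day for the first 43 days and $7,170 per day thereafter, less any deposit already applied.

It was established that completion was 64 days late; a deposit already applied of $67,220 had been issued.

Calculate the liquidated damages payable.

First 43 days: 43 × $2,430 = $104,490
Remaining days: (64 − 43) × $7,170 = $150,570
Accrued per-day damages: $104,490 + $150,570 = $255,060
Less deposit already applied: $255,060 − $67,220 = $187,840

$187,840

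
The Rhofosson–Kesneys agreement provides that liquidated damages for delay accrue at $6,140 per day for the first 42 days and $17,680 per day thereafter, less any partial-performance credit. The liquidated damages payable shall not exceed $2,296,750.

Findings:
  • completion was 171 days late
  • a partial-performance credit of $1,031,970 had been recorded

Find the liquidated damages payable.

First 42 days: 42 × $6,140 = $257,880
Remaining days: (171 − 42) × $17,680 = $2,280,720
Accrued per-day damages: $257,880 + $2,280,720 = $2,538,600
Less partial-performance credit: $2,538,600 − $1,031,970 = $1,506,630
Cap at $2,296,750: $1,506,630 is within the cap, no reduction.

Liquidated damages: $1,506,630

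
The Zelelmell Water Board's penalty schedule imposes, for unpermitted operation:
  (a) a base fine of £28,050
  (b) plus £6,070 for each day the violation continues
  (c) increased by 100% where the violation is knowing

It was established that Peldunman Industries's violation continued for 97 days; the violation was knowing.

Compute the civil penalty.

£1,233,680

Per-day component: 97 × £6,070 = £588,790
Base plus per-day: £28,050 + £588,790 = £616,840
Enhancement: 100% of £616,840 = £616,840
Enhanced fine: £616,840 + £616,840 = £1,233,680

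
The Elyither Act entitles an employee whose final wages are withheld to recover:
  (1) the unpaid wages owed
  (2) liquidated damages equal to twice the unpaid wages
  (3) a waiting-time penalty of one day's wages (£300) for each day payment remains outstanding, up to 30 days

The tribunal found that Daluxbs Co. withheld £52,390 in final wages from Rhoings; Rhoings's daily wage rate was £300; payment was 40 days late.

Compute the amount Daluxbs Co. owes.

Total award: £166,170

Doubled: 2 × £52,390 = £104,780
Penalty days: min(40, 30) = 30
Waiting-time penalty: 30 × £300 = £9,000
Total award: £52,390 + £104,780 + £9,000 = £166,170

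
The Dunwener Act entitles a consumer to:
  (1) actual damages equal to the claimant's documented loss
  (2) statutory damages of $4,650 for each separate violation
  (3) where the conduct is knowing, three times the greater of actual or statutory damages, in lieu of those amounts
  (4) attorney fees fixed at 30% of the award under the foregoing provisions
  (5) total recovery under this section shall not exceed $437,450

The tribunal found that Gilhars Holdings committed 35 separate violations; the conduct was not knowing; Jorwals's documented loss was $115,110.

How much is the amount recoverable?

Statutory damages: 35 × $4,650 = $162,750
Conduct not knowing: the in-lieu enhancement does not apply.
Actual plus statutory damages: $115,110 + $162,750 = $277,860
Attorney fees: 30% of $277,860 = $83,358
Total before cap: $277,860 + $83,358 = $361,218
Cap at $437,450: $361,218 is within the cap, no reduction.

$361,218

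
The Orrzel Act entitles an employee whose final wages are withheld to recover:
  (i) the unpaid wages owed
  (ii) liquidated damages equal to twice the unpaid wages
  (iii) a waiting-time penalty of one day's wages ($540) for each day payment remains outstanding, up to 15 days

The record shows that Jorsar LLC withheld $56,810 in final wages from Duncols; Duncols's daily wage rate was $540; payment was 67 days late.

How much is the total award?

Total award: $178,530

Doubled: 2 × $56,810 = $113,620
Penalty days: min(67, 15) = 15
Waiting-time penalty: 15 × $540 = $8,100
Total award: $56,810 + $113,620 + $8,100 = $178,530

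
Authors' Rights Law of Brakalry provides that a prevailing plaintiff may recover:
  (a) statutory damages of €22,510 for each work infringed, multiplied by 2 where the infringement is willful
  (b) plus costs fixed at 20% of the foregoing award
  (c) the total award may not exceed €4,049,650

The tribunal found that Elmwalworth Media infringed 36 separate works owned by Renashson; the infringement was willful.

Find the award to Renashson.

€1,944,864

Statutory damages: 36 × €22,510 = €810,360
Doubled: 2 × €810,360 = €1,620,720
Costs: 20% of €1,620,720 = €324,144
Award plus costs: €1,620,720 + €324,144 = €1,944,864
Cap at €4,049,650: €1,944,864 is within the cap, no reduction.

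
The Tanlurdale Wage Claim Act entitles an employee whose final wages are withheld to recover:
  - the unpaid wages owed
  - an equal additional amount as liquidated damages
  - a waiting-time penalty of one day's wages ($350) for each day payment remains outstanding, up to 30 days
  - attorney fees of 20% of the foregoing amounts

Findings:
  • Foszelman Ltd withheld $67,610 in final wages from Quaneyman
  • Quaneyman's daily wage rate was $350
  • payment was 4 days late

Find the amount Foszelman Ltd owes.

$163,944

Liquidated damages (equal amount): $67,610
Penalty days: min(4, 30) = 4
Waiting-time penalty: 4 × $350 = $1,400
Subtotal: $67,610 + $67,610 + $1,400 = $136,620
Attorney fees: 20% of $136,620 = $27,324
Total award: $136,620 + $27,324 = $163,944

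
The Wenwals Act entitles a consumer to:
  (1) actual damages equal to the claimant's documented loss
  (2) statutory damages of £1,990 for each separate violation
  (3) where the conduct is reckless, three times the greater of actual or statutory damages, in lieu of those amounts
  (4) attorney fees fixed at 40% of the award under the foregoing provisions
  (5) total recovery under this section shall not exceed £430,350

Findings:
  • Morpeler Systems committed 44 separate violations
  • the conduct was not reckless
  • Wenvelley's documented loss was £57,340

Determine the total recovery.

Statutory damages: 44 × £1,990 = £87,560
Conduct not reckless: the in-lieu enhancement does not apply.
Actual plus statutory damages: £57,340 + £87,560 = £144,900
Attorney fees: 40% of £144,900 = £57,960
Total before cap: £144,900 + £57,960 = £202,860
Cap at £430,350: £202,860 is within the cap, no reduction.

£202,860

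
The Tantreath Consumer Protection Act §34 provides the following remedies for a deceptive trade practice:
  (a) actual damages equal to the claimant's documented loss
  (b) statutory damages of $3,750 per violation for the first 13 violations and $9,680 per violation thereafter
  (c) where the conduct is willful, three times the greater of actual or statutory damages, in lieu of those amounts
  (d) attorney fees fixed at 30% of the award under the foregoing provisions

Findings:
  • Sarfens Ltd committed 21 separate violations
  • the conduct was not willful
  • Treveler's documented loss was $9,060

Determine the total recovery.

First 13 violations: 13 × $3,750 = $48,750
Remaining violations: (21 − 13) × $9,680 = $77,440
Statutory damages: $48,750 + $77,440 = $126,190
Conduct not willful: the in-lieu enhancement does not apply.
Actual plus statutory damages: $9,060 + $126,190 = $135,250
Attorney fees: 30% of $135,250 = $40,575
Total recovery: $135,250 + $40,575 = $175,825

$175,825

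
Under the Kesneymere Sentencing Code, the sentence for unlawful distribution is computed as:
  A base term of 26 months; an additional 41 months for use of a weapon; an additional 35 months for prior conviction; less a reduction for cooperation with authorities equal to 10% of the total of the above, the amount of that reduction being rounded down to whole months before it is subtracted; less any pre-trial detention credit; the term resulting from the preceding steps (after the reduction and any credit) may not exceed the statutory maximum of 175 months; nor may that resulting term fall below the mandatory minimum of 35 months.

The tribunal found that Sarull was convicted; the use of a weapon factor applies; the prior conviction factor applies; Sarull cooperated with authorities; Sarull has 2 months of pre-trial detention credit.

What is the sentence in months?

Use of a weapon enhancement: +41 months
Prior conviction enhancement: +35 months
Adjusted term: 26 months + 41 months + 35 months = 102 months
Cooperation with authorities reduction: 10% of 102 months = 10 months (rounded down)
After reduction: 102 − 10 = 92 months
Less pre-trial detention credit: 92 months − 2 months = 90 months
Cap at 175 months: 90 months is within the cap, no reduction.
Minimum 35 months: 90 months meets the minimum, no increase.

90 months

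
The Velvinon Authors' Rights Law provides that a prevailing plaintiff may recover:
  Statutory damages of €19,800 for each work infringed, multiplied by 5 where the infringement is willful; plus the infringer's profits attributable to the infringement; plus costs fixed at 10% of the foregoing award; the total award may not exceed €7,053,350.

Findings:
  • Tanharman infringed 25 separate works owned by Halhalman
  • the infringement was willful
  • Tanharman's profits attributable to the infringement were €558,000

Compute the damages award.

€3,336,300

Statutory damages: 25 × €19,800 = €495,000
Multiplied by 5: 5 × €495,000 = €2,475,000
Combined award: €2,475,000 + €558,000 = €3,033,000
Costs: 10% of €3,033,000 = €303,300
Award plus costs: €3,033,000 + €303,300 = €3,336,300
Cap at €7,053,350: €3,336,300 is within the cap, no reduction.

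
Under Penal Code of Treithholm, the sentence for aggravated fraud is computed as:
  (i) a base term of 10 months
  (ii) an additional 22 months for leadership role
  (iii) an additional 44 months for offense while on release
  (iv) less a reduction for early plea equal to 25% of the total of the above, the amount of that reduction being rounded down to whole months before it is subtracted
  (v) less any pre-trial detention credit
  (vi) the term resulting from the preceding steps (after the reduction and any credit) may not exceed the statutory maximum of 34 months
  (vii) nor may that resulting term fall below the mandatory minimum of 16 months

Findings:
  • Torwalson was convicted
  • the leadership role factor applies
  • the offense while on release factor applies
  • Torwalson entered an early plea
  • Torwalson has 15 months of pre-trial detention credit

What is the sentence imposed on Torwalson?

Leadership role enhancement: +22 months
Offense while on release enhancement: +44 months
Adjusted term: 10 months + 22 months + 44 months = 76 months
Early plea reduction: 25% of 76 months = 19 months (rounded down)
After reduction: 76 − 19 = 57 months
Less pre-trial detention credit: 57 months − 15 months = 42 months
Cap at 34 months: 42 months exceeds the cap → 34 months
Minimum 16 months: 34 months meets the minimum, no increase.

34 months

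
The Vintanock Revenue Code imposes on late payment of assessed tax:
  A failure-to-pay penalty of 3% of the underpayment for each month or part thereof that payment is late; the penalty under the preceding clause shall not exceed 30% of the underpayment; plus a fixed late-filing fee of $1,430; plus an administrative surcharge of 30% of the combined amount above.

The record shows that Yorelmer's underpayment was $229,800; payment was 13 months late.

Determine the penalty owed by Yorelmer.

$91,481

Accrued rate: 3% × 13 = 39%, capped at 30% → 30%
Failure-to-pay penalty: 30% of $229,800 = $68,940
Penalty before surcharge: $68,940 + $1,430 = $70,370
Administrative surcharge: 30% of $70,370 = $21,111
Total penalty: $70,370 + $21,111 = $91,481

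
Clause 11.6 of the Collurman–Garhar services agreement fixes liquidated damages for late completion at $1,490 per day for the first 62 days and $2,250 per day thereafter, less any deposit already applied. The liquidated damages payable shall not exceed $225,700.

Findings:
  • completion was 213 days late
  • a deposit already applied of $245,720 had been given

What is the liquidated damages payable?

$186,410

First 62 days: 62 × $1,490 = $92,380
Remaining days: (213 − 62) × $2,250 = $339,750
Accrued per-day damages: $92,380 + $339,750 = $432,130
Less deposit already applied: $432,130 − $245,720 = $186,410
Cap at $225,700: $186,410 is within the cap, no reduction.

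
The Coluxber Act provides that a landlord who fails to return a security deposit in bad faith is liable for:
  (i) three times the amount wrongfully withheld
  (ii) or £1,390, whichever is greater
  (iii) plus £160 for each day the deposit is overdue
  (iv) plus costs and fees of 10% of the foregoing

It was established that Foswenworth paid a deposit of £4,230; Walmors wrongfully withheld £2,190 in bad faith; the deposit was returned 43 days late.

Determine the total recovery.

£14,795

Trebled: 3 × £2,190 = £6,570
Minimum £1,390: £6,570 meets the minimum, no increase.
Late-return penalty: 43 × £160 = £6,880
Damages plus late penalty: £6,570 + £6,880 = £13,450
Costs and fees: 10% of £13,450 = £1,345
Total recovery: £13,450 + £1,345 = £14,795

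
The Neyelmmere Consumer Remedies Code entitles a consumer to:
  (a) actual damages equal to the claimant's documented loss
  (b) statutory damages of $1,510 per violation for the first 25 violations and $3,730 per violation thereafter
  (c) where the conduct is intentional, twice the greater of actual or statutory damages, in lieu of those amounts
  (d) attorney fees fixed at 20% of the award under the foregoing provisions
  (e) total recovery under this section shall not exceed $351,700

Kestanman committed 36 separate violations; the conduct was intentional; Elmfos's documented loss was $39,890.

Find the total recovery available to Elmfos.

$189,072

First 25 violations: 25 × $1,510 = $37,750
Remaining violations: (36 − 25) × $3,730 = $41,030
Statutory damages: $37,750 + $41,030 = $78,780
Greater of actual damages ($39,890) or statutory damages ($78,780): $78,780
Doubled: 2 × $78,780 = $157,560
Attorney fees: 20% of $157,560 = $31,512
Total before cap: $157,560 + $31,512 = $189,072
Cap at $351,700: $189,072 is within the cap, no reduction.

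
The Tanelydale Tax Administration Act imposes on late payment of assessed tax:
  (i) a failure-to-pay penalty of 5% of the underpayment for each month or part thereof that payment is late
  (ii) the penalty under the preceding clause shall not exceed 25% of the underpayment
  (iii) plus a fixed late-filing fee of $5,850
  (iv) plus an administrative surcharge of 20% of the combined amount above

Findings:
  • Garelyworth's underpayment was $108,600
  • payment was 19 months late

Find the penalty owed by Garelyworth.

$39,600

Accrued rate: 5% × 19 = 95%, capped at 25% → 25%
Failure-to-pay penalty: 25% of $108,600 = $27,150
Penalty before surcharge: $27,150 + $5,850 = $33,000
Administrative surcharge: 20% of $33,000 = $6,600
Total penalty: $33,000 + $6,600 = $39,600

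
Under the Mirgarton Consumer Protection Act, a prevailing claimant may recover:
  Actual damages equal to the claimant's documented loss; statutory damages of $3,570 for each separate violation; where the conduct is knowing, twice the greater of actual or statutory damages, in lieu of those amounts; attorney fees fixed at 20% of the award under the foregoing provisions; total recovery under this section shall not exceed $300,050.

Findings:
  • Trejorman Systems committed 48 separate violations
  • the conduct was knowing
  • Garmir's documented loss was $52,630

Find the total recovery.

Total recovery: $300,050

Statutory damages: 48 × $3,570 = $171,360
Greater of actual damages ($52,630) or statutory damages ($171,360): $171,360
Doubled: 2 × $171,360 = $342,720
Attorney fees: 20% of $342,720 = $68,544
Total before cap: $342,720 + $68,544 = $411,264
Cap at $300,050: $411,264 exceeds the cap → $300,050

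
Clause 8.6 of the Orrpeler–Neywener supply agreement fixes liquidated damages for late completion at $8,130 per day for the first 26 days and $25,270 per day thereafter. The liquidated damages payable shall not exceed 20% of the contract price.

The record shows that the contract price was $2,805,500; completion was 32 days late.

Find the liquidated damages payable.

First 26 days: 26 × $8,130 = $211,380
Remaining days: (32 − 26) × $25,270 = $151,620
Accrued per-day damages: $211,380 + $151,620 = $363,000
Cap: 20% of $2,805,500 = $561,100
Cap at $561,100: $363,000 is within the cap, no reduction.

$363,000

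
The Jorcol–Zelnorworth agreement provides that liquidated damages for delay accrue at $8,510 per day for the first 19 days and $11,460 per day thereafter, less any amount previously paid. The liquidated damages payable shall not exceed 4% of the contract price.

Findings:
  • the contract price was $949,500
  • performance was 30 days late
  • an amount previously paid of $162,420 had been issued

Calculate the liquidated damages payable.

First 19 days: 19 × $8,510 = $161,690
Remaining days: (30 − 19) × $11,460 = $126,060
Accrued per-day damages: $161,690 + $126,060 = $287,750
Less amount previously paid: $287,750 − $162,420 = $125,330
Cap: 4% of $949,500 = $37,980
Cap at $37,980: $125,330 exceeds the cap → $37,980

$37,980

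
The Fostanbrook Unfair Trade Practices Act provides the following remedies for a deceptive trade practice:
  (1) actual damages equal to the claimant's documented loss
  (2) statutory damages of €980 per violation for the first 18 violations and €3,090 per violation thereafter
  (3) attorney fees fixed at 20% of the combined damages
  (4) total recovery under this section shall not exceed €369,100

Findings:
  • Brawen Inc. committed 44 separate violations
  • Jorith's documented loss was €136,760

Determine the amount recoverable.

First 18 violations: 18 × €980 = €17,640
Remaining violations: (44 − 18) × €3,090 = €80,340
Statutory damages: €17,640 + €80,340 = €97,980
Combined damages: €136,760 + €97,980 = €234,740
Attorney fees: 20% of €234,740 = €46,948
Total before cap: €234,740 + €46,948 = €281,688
Cap at €369,100: €281,688 is within the cap, no reduction.

€281,688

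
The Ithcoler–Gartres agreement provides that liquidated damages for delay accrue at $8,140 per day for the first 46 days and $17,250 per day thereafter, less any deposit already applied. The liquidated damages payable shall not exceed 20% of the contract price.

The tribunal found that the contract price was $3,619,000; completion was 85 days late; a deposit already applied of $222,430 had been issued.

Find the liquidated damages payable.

First 46 days: 46 × $8,140 = $374,440
Remaining days: (85 − 46) × $17,250 = $672,750
Accrued per-day damages: $374,440 + $672,750 = $1,047,190
Less deposit already applied: $1,047,190 − $222,430 = $824,760
Cap: 20% of $3,619,000 = $723,800
Cap at $723,800: $824,760 exceeds the cap → $723,800

$723,800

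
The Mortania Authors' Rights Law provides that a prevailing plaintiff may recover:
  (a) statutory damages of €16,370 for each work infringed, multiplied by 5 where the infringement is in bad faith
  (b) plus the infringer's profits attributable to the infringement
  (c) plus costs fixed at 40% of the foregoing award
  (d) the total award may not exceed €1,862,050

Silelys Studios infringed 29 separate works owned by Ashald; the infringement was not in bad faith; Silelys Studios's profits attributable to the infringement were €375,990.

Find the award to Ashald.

€1,191,008

Statutory damages: 29 × €16,370 = €474,730
Infringement not in bad faith: no ×5 enhancement.
Combined award: €474,730 + €375,990 = €850,720
Costs: 40% of €850,720 = €340,288
Award plus costs: €850,720 + €340,288 = €1,191,008
Cap at €1,862,050: €1,191,008 is within the cap, no reduction.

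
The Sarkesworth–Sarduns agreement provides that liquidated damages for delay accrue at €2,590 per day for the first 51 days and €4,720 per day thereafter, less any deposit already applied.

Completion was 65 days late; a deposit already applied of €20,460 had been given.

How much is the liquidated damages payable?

€177,710

First 51 days: 51 × €2,590 = €132,090
Remaining days: (65 − 51) × €4,720 = €66,080
Accrued per-day damages: €132,090 + €66,080 = €198,170
Less deposit already applied: €198,170 − €20,460 = €177,710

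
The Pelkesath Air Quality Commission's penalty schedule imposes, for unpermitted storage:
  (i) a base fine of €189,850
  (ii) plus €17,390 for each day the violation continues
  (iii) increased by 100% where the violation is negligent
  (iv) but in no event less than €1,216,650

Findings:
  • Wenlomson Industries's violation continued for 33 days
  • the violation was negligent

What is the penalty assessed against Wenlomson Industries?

Per-day component: 33 × €17,390 = €573,870
Base plus per-day: €189,850 + €573,870 = €763,720
Enhancement: 100% of €763,720 = €763,720
Enhanced fine: €763,720 + €763,720 = €1,527,440
Minimum €1,216,650: €1,527,440 meets the minimum, no increase.

€1,527,440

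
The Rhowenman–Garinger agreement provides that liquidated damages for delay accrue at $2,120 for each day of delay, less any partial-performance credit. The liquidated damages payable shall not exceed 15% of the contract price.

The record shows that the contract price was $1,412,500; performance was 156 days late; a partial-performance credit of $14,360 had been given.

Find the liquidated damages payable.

Liquidated damages: $211,875

Per-day damages: 156 × $2,120 = $330,720
Less partial-performance credit: $330,720 − $14,360 = $316,360
Cap: 15% of $1,412,500 = $211,875
Cap at $211,875: $316,360 exceeds the cap → $211,875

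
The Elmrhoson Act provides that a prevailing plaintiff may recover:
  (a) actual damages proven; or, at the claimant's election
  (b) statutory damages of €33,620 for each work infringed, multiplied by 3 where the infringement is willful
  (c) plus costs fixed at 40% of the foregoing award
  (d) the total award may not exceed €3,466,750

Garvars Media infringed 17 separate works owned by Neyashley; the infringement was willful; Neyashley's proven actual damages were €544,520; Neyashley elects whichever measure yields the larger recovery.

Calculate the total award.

€2,400,468

Statutory damages: 17 × €33,620 = €571,540
Trebled: 3 × €571,540 = €1,714,620
Greater of actual damages (€544,520) or enhanced statutory damages (€1,714,620): €1,714,620
Costs: 40% of €1,714,620 = €685,848
Award plus costs: €1,714,620 + €685,848 = €2,400,468
Cap at €3,466,750: €2,400,468 is within the cap, no reduction.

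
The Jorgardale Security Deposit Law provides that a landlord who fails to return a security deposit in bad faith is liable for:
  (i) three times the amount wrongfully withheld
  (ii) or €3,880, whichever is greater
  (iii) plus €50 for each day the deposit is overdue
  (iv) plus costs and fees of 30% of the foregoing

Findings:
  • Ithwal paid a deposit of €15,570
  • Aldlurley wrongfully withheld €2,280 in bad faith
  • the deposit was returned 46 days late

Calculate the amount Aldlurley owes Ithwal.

Trebled: 3 × €2,280 = €6,840
Minimum €3,880: €6,840 meets the minimum, no increase.
Late-return penalty: 46 × €50 = €2,300
Damages plus late penalty: €6,840 + €2,300 = €9,140
Costs and fees: 30% of €9,140 = €2,742
Total recovery: €9,140 + €2,742 = €11,882

Recovery: €11,882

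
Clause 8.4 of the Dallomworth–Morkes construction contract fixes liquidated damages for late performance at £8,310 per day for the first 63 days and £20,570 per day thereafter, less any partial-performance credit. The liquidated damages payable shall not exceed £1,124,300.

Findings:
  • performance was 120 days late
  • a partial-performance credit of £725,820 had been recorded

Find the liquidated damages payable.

First 63 days: 63 × £8,310 = £523,530
Remaining days: (120 − 63) × £20,570 = £1,172,490
Accrued per-day damages: £523,530 + £1,172,490 = £1,696,020
Less partial-performance credit: £1,696,020 − £725,820 = £970,200
Cap at £1,124,300: £970,200 is within the cap, no reduction.

£970,200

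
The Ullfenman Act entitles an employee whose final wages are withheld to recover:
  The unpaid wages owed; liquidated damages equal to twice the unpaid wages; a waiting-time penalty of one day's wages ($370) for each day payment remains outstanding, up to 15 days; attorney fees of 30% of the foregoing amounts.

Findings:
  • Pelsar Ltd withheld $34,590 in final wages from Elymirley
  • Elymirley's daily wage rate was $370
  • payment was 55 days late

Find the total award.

$142,116

Doubled: 2 × $34,590 = $69,180
Penalty days: min(55, 15) = 15
Waiting-time penalty: 15 × $370 = $5,550
Subtotal: $34,590 + $69,180 + $5,550 = $109,320
Attorney fees: 30% of $109,320 = $32,796
Total award: $109,320 + $32,796 = $142,116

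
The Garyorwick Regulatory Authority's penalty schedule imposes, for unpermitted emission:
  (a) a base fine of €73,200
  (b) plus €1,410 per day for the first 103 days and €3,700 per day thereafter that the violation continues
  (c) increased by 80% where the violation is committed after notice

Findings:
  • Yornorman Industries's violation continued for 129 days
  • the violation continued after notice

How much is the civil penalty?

First 103 days: 103 × €1,410 = €145,230
Remaining days: (129 − 103) × €3,700 = €96,200
Per-day component: €145,230 + €96,200 = €241,430
Base plus per-day: €73,200 + €241,430 = €314,630
Enhancement: 80% of €314,630 = €251,704
Enhanced fine: €314,630 + €251,704 = €566,334

€566,334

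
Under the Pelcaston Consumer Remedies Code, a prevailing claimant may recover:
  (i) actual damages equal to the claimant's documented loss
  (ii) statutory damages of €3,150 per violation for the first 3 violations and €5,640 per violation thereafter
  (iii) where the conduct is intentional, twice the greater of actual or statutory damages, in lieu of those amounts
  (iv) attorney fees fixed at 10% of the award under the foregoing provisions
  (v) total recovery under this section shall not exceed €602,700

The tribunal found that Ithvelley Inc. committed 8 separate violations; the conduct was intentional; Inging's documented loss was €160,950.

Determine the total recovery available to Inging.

First 3 violations: 3 × €3,150 = €9,450
Remaining violations: (8 − 3) × €5,640 = €28,200
Statutory damages: €9,450 + €28,200 = €37,650
Greater of actual damages (€160,950) or statutory damages (€37,650): €160,950
Doubled: 2 × €160,950 = €321,900
Attorney fees: 10% of €321,900 = €32,190
Total before cap: €321,900 + €32,190 = €354,090
Cap at €602,700: €354,090 is within the cap, no reduction.

€354,090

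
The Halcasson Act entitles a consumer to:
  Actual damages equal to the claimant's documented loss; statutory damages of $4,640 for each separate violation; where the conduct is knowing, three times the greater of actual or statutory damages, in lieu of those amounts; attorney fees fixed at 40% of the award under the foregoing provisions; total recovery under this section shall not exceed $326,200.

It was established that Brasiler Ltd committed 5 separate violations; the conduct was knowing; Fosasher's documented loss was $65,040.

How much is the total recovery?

Total recovery: $273,168

Statutory damages: 5 × $4,640 = $23,200
Greater of actual damages ($65,040) or statutory damages ($23,200): $65,040
Trebled: 3 × $65,040 = $195,120
Attorney fees: 40% of $195,120 = $78,048
Total before cap: $195,120 + $78,048 = $273,168
Cap at $326,200: $273,168 is within the cap, no reduction.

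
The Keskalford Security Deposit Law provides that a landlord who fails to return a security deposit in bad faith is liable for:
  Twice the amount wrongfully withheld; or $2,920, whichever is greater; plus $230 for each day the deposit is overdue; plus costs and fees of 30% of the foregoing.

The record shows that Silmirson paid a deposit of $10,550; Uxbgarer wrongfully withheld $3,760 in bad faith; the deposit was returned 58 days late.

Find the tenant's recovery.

Doubled: 2 × $3,760 = $7,520
Minimum $2,920: $7,520 meets the minimum, no increase.
Late-return penalty: 58 × $230 = $13,340
Damages plus late penalty: $7,520 + $13,340 = $20,860
Costs and fees: 30% of $20,860 = $6,258
Total recovery: $20,860 + $6,258 = $27,118

$27,118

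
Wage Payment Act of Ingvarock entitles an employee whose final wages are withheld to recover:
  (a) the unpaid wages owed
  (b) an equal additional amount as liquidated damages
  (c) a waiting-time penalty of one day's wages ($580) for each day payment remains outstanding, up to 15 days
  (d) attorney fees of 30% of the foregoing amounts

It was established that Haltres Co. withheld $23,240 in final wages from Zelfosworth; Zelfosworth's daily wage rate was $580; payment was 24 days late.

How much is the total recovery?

Liquidated damages (equal amount): $23,240
Penalty days: min(24, 15) = 15
Waiting-time penalty: 15 × $580 = $8,700
Subtotal: $23,240 + $23,240 + $8,700 = $55,180
Attorney fees: 30% of $55,180 = $16,554
Total award: $55,180 + $16,554 = $71,734

$71,734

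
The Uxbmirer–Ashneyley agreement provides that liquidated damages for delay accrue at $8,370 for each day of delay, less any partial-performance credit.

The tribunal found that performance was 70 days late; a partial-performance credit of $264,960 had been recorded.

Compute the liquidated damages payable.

$320,940

Per-day damages: 70 × $8,370 = $585,900
Less partial-performance credit: $585,900 − $264,960 = $320,940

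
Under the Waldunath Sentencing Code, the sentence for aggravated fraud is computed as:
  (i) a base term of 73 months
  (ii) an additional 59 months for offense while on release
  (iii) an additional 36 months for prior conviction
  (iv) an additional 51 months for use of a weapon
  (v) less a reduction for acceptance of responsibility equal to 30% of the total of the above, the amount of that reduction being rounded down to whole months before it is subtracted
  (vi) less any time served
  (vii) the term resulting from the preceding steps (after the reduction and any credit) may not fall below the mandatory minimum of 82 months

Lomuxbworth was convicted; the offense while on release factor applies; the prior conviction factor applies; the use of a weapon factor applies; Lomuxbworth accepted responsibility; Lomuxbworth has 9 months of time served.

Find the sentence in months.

Sentence: 145 months

Offense while on release enhancement: +59 months
Prior conviction enhancement: +36 months
Use of a weapon enhancement: +51 months
Adjusted term: 73 months + 59 months + 36 months + 51 months = 219 months
Acceptance of responsibility reduction: 30% of 219 months = 65 months (rounded down)
After reduction: 219 − 65 = 154 months
Less time served: 154 months − 9 months = 145 months
Minimum 82 months: 145 months meets the minimum, no increase.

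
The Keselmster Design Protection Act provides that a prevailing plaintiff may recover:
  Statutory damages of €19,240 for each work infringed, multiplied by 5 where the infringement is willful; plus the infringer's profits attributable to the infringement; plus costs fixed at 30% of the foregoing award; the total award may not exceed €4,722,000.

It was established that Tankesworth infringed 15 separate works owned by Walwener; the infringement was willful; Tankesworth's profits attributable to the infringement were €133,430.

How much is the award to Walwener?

€2,049,359

Statutory damages: 15 × €19,240 = €288,600
Multiplied by 5: 5 × €288,600 = €1,443,000
Combined award: €1,443,000 + €133,430 = €1,576,430
Costs: 30% of €1,576,430 = €472,929
Award plus costs: €1,576,430 + €472,929 = €2,049,359
Cap at €4,722,000: €2,049,359 is within the cap, no reduction.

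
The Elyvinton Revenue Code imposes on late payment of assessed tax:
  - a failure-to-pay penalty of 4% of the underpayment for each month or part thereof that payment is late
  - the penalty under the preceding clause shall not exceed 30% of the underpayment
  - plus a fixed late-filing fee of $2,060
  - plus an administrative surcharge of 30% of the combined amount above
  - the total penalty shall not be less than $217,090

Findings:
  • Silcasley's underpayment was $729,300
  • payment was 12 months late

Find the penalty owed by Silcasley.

$287,105

Accrued rate: 4% × 12 = 48%, capped at 30% → 30%
Failure-to-pay penalty: 30% of $729,300 = $218,790
Penalty before surcharge: $218,790 + $2,060 = $220,850
Administrative surcharge: 30% of $220,850 = $66,255
Total penalty: $220,850 + $66,255 = $287,105
Minimum $217,090: $287,105 meets the minimum, no increase.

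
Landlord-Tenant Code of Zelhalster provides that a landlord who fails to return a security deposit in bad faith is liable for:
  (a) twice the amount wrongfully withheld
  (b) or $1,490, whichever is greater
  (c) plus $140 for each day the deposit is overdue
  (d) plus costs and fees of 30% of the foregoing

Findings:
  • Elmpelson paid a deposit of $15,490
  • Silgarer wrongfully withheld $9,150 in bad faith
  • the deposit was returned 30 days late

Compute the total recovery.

Doubled: 2 × $9,150 = $18,300
Minimum $1,490: $18,300 meets the minimum, no increase.
Late-return penalty: 30 × $140 = $4,200
Damages plus late penalty: $18,300 + $4,200 = $22,500
Costs and fees: 30% of $22,500 = $6,750
Total recovery: $22,500 + $6,750 = $29,250

$29,250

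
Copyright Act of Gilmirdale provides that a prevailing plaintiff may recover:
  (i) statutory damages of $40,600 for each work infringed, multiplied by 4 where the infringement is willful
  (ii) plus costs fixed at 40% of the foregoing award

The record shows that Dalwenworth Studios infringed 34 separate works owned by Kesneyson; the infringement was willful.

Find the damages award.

Statutory damages: 34 × $40,600 = $1,380,400
Multiplied by 4: 4 × $1,380,400 = $5,521,600
Costs: 40% of $5,521,600 = $2,208,640
Award plus costs: $5,521,600 + $2,208,640 = $7,730,240

$7,730,240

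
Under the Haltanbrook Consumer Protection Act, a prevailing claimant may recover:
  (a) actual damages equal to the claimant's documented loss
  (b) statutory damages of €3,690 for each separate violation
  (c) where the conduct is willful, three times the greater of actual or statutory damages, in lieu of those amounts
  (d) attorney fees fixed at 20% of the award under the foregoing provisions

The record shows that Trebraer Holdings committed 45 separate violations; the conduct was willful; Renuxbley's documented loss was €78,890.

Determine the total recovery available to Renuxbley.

Statutory damages: 45 × €3,690 = €166,050
Greater of actual damages (€78,890) or statutory damages (€166,050): €166,050
Trebled: 3 × €166,050 = €498,150
Attorney fees: 20% of €498,150 = €99,630
Total recovery: €498,150 + €99,630 = €597,780

€597,780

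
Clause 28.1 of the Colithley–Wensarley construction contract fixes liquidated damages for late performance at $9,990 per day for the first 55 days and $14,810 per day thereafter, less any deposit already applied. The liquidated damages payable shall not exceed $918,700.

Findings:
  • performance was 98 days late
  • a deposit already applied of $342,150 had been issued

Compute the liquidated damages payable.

First 55 days: 55 × $9,990 = $549,450
Remaining days: (98 − 55) × $14,810 = $636,830
Accrued per-day damages: $549,450 + $636,830 = $1,186,280
Less deposit already applied: $1,186,280 − $342,150 = $844,130
Cap at $918,700: $844,130 is within the cap, no reduction.

Liquidated damages: $844,130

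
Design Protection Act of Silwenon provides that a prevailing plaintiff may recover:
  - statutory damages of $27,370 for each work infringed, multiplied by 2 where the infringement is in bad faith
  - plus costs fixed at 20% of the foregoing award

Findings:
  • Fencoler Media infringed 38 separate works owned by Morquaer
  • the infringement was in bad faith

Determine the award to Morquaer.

Statutory damages: 38 × $27,370 = $1,040,060
Doubled: 2 × $1,040,060 = $2,080,120
Costs: 20% of $2,080,120 = $416,024
Award plus costs: $2,080,120 + $416,024 = $2,496,144

Award: $2,496,144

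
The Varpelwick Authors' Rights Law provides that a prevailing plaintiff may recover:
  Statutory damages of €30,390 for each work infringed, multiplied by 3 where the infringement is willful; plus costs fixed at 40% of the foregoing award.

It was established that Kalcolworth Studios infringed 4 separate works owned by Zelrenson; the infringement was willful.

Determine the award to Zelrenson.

Statutory damages: 4 × €30,390 = €121,560
Trebled: 3 × €121,560 = €364,680
Costs: 40% of €364,680 = €145,872
Award plus costs: €364,680 + €145,872 = €510,552

€510,552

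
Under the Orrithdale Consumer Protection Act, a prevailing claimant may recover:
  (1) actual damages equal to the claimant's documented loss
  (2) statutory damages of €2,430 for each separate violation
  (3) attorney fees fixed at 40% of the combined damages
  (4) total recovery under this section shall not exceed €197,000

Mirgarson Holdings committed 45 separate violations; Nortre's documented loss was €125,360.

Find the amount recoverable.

Statutory damages: 45 × €2,430 = €109,350
Combined damages: €125,360 + €109,350 = €234,710
Attorney fees: 40% of €234,710 = €93,884
Total before cap: €234,710 + €93,884 = €328,594
Cap at €197,000: €328,594 exceeds the cap → €197,000

Total recovery: €197,000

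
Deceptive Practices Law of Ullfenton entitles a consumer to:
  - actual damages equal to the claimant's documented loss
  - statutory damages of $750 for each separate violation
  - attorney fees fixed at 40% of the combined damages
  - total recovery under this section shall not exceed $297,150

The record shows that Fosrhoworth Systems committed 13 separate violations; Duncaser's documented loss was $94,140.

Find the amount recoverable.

Statutory damages: 13 × $750 = $9,750
Combined damages: $94,140 + $9,750 = $103,890
Attorney fees: 40% of $103,890 = $41,556
Total before cap: $103,890 + $41,556 = $145,446
Cap at $297,150: $145,446 is within the cap, no reduction.

$145,446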